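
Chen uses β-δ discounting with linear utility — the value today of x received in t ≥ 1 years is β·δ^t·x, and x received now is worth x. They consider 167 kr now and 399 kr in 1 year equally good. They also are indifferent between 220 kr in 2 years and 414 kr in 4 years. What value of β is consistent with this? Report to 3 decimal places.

From the later pair, β·δ^2·220 = β·δ^4·414; dividing through, δ^2 = 220/414 = 0.53140, so δ = 0.72897.
Substituting δ into 167 = β·δ·399: β = 167/(290.860) ≈ 0.574.

β ≈ 0.574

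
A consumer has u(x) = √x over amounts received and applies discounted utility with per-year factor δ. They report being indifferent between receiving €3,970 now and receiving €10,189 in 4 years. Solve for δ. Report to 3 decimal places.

δ ≈ 0.889

Equating discounted utilities: u(3970) = δ^4·u(10189) ⇒ δ^4 = u(3970)/u(10189).
With u(x) = √x: δ^4 = √3970/√10189 = √(3970/10189) = 0.62421.
So δ = 0.62421^(1/4) ≈ 0.889.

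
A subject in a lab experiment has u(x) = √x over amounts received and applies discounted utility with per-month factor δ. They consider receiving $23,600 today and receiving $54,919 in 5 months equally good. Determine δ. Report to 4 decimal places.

Equating discounted utilities: u(23600) = δ^5·u(54919) ⇒ δ^5 = u(23600)/u(54919).
Since u(x) = √x, δ^5 = √(23600/54919) = 0.65553.
Taking the 5th root: δ = 0.65553^(1/5) ≈ 0.9190.

δ ≈ 0.9190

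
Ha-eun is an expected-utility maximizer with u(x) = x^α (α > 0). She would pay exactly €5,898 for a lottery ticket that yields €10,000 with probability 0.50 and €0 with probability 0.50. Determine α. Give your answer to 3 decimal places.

Since u(0) = 0, the lottery's EU is 0.50·10000^α.
Equating: 5898^α = 0.50·10000^α, i.e. 0.5898^α = 0.50.
Taking logs: α·ln(5898/10000) = ln(0.50), so α = -0.693147 / -0.527972 ≈ 1.313.

α ≈ 1.313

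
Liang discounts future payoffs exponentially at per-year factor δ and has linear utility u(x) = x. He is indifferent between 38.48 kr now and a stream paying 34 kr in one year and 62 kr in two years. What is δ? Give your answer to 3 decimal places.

δ ≈ 0.560

Equating present values: 38.48 = 34δ + 62δ².
So 62δ² + 34δ − 38.48 = 0.
δ = (−34 + √(34² + 4·62·38.48)) / (2·62) = (−34 + √10699.04) / 124 ≈ 0.560.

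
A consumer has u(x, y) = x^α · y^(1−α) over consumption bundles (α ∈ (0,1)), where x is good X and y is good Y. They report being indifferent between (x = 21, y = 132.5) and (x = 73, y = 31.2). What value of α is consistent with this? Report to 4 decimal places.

Set the two utilities equal: 21^α·132.5^(1−α) = 73^α·31.2^(1−α).
(21/73)^α = (31.2/132.5)^(1−α); take logs: α·ln(21/73) = (1−α)·ln(31.2/132.5), i.e. α·-1.2459370 = (1−α)·-1.4461646.
Thus α·(-2.6921016) = -1.4461646, so α = -1.4461646/-2.6921016 ≈ 0.5372.

α ≈ 0.5372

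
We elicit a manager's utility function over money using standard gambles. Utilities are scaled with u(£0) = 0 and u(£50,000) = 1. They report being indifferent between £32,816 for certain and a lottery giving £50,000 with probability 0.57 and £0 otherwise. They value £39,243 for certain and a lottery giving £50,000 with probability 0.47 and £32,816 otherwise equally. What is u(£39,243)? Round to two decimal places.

0.77

The first gamble pins u(£32,816): it must equal 0.57·1 + 0.43·0 = 0.57.
The second indifference gives u(£39,243) = 0.47·u(£50,000) + 0.53·u(£32,816) = 0.47·1.00 + 0.53·0.57 = 0.7721.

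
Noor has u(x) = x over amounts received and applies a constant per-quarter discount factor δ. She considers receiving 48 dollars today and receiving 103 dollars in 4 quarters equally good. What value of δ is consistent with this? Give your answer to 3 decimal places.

δ ≈ 0.826

The payoff in 4 quarters is discounted by δ^4, so u(48) = δ^4·u(103) and δ^4 = u(48)/u(103).
With u(x) = x: δ^4 = 48/103 = 0.46602.
Hence δ = (0.46602)^(1/4) = 0.82623.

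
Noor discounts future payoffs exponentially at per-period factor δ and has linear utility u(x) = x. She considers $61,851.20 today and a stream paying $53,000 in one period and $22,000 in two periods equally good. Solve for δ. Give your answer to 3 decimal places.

δ ≈ 0.860

Equating present values: 61851.20 = 53000δ + 22000δ².
That is, 22000δ² + 53000δ − 61851.20 = 0, a quadratic in δ.
The positive root is δ = [−53000 + √(53000² + 4·22000·61851.20)] / (2·22000) = (−53000 + 90840.000)/44000 ≈ 0.860.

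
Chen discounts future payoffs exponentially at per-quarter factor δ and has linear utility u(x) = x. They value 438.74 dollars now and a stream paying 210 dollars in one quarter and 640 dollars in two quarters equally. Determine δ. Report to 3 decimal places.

δ ≈ 0.680

Equating present values: 438.74 = 210δ + 640δ².
That is, 640δ² + 210δ − 438.74 = 0, a quadratic in δ.
The positive root is δ = [−210 + √(210² + 4·640·438.74)] / (2·640) = (−210 + 1080.405)/1280 ≈ 0.680.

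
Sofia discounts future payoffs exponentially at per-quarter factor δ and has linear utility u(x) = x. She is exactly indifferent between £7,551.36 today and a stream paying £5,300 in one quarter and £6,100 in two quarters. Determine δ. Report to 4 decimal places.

δ ≈ 0.7600

Present value of the stream is 5300·δ + 6100·δ². Indifference gives 5300δ + 6100δ² = 7551.36.
Rearranged: 6100δ² + 5300δ − 7551.36 = 0.
By the quadratic formula (taking the positive root), δ = (−5300 + √212343184.00) / 12200 ≈ 0.7600.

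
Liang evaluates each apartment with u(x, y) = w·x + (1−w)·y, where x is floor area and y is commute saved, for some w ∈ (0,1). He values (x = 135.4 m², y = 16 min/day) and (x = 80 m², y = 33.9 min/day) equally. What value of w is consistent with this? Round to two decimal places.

u(135.4,16) = u(80,33.9) means w·135.4 + (1−w)·16 = w·80 + (1−w)·33.9.
Collecting terms: w·55.4 = (1−w)·17.9.
So w/(1−w) = 17.9/55.4 = 0.3231, giving w = 17.9/(55.4+17.9) = 0.24.

w = 0.24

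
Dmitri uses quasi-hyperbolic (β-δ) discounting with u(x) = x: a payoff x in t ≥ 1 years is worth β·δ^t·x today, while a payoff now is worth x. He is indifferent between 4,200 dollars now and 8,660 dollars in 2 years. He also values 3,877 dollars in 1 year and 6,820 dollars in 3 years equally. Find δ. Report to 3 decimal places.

From the later pair, β·δ^1·3877 = β·δ^3·6820; dividing through, δ^2 = 3877/6820 = 0.56848, so δ = 0.75397.

δ ≈ 0.754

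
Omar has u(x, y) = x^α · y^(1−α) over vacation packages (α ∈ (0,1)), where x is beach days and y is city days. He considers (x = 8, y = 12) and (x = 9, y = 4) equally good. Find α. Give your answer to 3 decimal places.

Indifference: 8^α · 12^(1−α) = 9^α · 4^(1−α).
Taking logs: α·ln 8 + (1−α)·ln 12 = α·ln 9 + (1−α)·ln 4, i.e. α·-0.117783 = (1−α)·-1.098612.
With A = -0.117783 and B = -1.098612: α·A = (1−α)·B, so α = B/(A+B) = -1.098612/-1.216395 ≈ 0.903.

α ≈ 0.903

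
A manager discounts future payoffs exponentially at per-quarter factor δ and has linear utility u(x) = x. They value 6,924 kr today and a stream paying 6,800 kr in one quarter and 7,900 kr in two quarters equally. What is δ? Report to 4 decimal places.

δ ≈ 0.6000

The stream is worth 6800δ + 7900δ² today, so 6800δ + 7900δ² = 6924.
So 7900δ² + 6800δ − 6924 = 0.
δ = (−6800 + √(6800² + 4·7900·6924)) / (2·7900) = (−6800 + √265038400.00) / 15800 ≈ 0.6000.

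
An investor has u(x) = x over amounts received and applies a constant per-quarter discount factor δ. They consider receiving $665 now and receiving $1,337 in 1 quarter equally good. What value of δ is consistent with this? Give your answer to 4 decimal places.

δ ≈ 0.4974

Indifference means u(665) = δ · u(1337), so δ = u(665)/u(1337).
With u(x) = x: δ = 665/1337 = 0.49738.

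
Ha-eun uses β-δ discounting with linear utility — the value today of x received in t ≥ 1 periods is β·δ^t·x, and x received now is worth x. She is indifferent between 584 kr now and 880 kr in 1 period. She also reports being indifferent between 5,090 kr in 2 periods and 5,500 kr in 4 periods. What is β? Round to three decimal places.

β ≈ 0.690

The second indifference involves only future payoffs, so β cancels: β·δ^2·5090 = β·δ^4·5500, giving δ^2 = 5090/5500 = 0.92545, so δ = 0.96201.
Now use the now-vs-future pair: 584 = β·δ·880 gives β = 584/(0.96201·880) ≈ 0.690.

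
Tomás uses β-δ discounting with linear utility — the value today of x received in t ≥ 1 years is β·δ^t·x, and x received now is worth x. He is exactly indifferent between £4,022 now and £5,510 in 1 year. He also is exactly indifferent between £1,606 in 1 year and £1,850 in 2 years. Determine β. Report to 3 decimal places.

β ≈ 0.841

From the later pair, β·δ^1·1606 = β·δ^2·1850; dividing through, δ = 1606/1850 = 0.86811.
Now use the now-vs-future pair: 4022 = β·δ·5510 gives β = 4022/(0.86811·5510) ≈ 0.841.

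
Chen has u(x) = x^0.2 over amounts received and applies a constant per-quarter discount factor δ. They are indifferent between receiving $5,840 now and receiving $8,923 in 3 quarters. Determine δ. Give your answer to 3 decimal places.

Indifference means u(5840) = δ^3 · u(8923), so δ^3 = u(5840)/u(8923).
Since u(x) = x^0.2, δ^3 = (5840/8923)^0.2 = 0.65449^0.2 = 0.91871.
Taking the cube root: δ = 0.91871^(1/3) ≈ 0.972.

δ ≈ 0.972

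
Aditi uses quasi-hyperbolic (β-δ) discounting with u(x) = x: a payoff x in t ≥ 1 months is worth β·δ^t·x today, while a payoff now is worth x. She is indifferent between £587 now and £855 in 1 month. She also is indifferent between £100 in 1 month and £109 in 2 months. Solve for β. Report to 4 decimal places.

The second indifference involves only future payoffs, so β cancels: β·δ^1·100 = β·δ^2·109, giving δ = 100/109 = 0.91743.
Substituting δ into 587 = β·δ·855: β = 587/(784.404) ≈ 0.7483.

β ≈ 0.7483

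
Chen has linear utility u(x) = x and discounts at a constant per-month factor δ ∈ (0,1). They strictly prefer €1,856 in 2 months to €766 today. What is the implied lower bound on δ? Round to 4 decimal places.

Under u(x) = x this choice says 766 < δ^2·1856.
Dividing by 1856: δ^2 > 0.41272. Both sides are positive, so the square root keeps the direction.
δ > (766/1856)^(1/2) ≈ 0.6424.

δ > 0.6424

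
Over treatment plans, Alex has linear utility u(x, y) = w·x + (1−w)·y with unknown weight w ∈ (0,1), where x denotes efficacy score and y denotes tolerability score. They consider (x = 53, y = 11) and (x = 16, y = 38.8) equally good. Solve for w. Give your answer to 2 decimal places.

w = 0.43

Equating utilities: w·53 + (1−w)·11 = w·16 + (1−w)·38.8.
w·(53−16) = (1−w)·(38.8−11), i.e. w·37 = (1−w)·27.8.
So w/(1−w) = 27.8/37 = 0.7514, giving w = 27.8/(37+27.8) = 0.43.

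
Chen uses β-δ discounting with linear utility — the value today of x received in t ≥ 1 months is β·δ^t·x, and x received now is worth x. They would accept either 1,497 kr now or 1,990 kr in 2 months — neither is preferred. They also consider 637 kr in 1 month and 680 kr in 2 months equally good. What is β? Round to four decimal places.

The second indifference involves only future payoffs, so β cancels: β·δ^1·637 = β·δ^2·680, giving δ = 637/680 = 0.93676.
Substituting δ into 1497 = β·δ^2·1990: β = 1497/(1746.281) ≈ 0.8573.

β ≈ 0.8573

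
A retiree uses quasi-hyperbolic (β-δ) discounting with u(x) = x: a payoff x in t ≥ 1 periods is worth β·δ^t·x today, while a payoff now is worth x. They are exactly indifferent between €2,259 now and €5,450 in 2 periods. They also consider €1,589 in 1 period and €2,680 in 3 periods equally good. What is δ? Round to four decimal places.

δ ≈ 0.7700

From the later pair, β·δ^1·1589 = β·δ^3·2680; dividing through, δ^2 = 1589/2680 = 0.59291, so δ = 0.77001.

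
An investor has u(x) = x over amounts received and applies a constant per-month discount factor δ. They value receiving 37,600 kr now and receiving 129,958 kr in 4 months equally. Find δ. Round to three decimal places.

δ ≈ 0.733

The payoff in 4 months is discounted by δ^4, so u(37600) = δ^4·u(129958) and δ^4 = u(37600)/u(129958).
With u(x) = x: δ^4 = 37600/129958 = 0.28932.
Taking the 4th root: δ = 0.28932^(1/4) ≈ 0.733.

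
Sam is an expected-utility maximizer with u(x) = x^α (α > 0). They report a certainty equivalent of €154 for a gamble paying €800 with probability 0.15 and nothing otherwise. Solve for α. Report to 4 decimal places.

The lottery's expected utility is 0.15·u(800) + 0.85·u(0) = 0.15·800^α (since u(0) = 0 for α > 0).
Indifference: 154^α = 0.15·800^α, so (154/800)^α = 0.15.
Take logs: α = ln 0.15 / ln(154/800) ≈ 1.151403.

α ≈ 1.1514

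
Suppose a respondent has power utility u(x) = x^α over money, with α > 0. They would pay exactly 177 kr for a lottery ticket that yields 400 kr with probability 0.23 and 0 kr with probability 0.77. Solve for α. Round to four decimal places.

α ≈ 1.8026

EU(lottery) = 0.23·400^α + 0.77·0 = 0.23·400^α.
Indifference: 177^α = 0.23·400^α, so (177/400)^α = 0.23.
Take logs: α = ln 0.23 / ln(177/400) ≈ 1.802587.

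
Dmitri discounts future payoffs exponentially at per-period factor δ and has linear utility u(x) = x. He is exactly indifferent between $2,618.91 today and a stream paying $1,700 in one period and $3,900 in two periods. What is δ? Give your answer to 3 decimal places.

The stream is worth 1700δ + 3900δ² today, so 1700δ + 3900δ² = 2618.91.
That is, 3900δ² + 1700δ − 2618.91 = 0, a quadratic in δ.
The positive root is δ = [−1700 + √(1700² + 4·3900·2618.91)] / (2·3900) = (−1700 + 6614.000)/7800 ≈ 0.630.

δ ≈ 0.630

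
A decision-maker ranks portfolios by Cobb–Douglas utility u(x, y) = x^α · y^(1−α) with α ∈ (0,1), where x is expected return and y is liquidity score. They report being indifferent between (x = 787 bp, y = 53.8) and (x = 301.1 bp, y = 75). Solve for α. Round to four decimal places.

The Cobb–Douglas utilities coincide, so 787^α·53.8^(1−α) = 301.1^α·75^(1−α).
Taking logs: α·ln 787 + (1−α)·ln 53.8 = α·ln 301.1 + (1−α)·ln 75, i.e. α·0.9607858 = (1−α)·0.3322146.
Thus α·(1.2930004) = 0.3322146, so α = 0.3322146/1.2930004 ≈ 0.2569.

α ≈ 0.2569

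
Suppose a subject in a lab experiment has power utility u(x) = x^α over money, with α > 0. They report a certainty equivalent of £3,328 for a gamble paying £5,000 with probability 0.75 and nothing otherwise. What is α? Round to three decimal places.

α ≈ 0.707

EU(lottery) = 0.75·5000^α + 0.25·0 = 0.75·5000^α.
Indifference: 3328^α = 0.75·5000^α, so (3328/5000)^α = 0.75.
Taking logs: α·ln(3328/5000) = ln(0.75), so α = -0.287682 / -0.407066 ≈ 0.707.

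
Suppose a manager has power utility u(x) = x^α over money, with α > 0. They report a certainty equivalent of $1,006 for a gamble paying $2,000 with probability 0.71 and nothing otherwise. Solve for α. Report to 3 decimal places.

EU(lottery) = 0.71·2000^α + 0.29·0 = 0.71·2000^α.
Equating: 1006^α = 0.71·2000^α, i.e. 0.5030^α = 0.71.
Taking logs: α·ln(1006/2000) = ln(0.71), so α = -0.342490 / -0.687165 ≈ 0.498.

α ≈ 0.498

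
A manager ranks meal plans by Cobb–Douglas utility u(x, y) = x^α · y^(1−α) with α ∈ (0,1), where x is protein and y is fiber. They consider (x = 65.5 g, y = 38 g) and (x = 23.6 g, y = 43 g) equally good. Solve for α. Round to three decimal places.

α ≈ 0.108

The Cobb–Douglas utilities coincide, so 65.5^α·38^(1−α) = 23.6^α·43^(1−α).
(65.5/23.6)^α = (43/38)^(1−α); take logs: α·ln(65.5/23.6) = (1−α)·ln(43/38), i.e. α·1.020803 = (1−α)·0.123614.
So α/(1−α) = (0.123614)/(1.020803) = 0.121095, and α = 0.121095/1.121095 ≈ 0.108.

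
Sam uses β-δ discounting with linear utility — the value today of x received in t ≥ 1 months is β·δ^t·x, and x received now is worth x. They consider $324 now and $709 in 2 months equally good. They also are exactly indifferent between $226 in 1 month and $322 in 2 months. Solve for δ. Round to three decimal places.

δ ≈ 0.702

From the later pair, β·δ^1·226 = β·δ^2·322; dividing through, δ = 226/322 = 0.70186.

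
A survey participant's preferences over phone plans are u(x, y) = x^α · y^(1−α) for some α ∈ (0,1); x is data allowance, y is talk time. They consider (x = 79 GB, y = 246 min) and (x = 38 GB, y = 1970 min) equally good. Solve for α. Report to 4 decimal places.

α ≈ 0.7398

Set the two utilities equal: 79^α·246^(1−α) = 38^α·1970^(1−α).
Taking logs: α·ln 79 + (1−α)·ln 246 = α·ln 38 + (1−α)·ln 1970, i.e. α·0.7318617 = (1−α)·2.0804573.
With A = 0.7318617 and B = 2.0804573: α·A = (1−α)·B, so α = B/(A+B) = 2.0804573/2.8123190 ≈ 0.7398.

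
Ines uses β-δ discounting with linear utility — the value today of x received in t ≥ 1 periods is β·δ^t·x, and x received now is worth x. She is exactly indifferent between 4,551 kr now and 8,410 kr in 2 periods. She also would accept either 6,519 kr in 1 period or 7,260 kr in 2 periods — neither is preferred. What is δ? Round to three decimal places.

Both payoffs in the second observation are in the future, so β drops out: δ^1·6519 = δ^2·7260 ⇒ δ = 6519/7260 = 0.89793.

δ ≈ 0.898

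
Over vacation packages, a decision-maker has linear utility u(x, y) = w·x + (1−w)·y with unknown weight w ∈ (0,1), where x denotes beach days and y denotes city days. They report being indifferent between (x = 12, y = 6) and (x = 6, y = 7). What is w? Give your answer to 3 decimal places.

w = 0.143

Equating utilities: w·12 + (1−w)·6 = w·6 + (1−w)·7.
w·(12−6) = (1−w)·(7−6), i.e. w·6 = (1−w)·1.
Hence w = 1/(6+1) = 1/7 = 0.143.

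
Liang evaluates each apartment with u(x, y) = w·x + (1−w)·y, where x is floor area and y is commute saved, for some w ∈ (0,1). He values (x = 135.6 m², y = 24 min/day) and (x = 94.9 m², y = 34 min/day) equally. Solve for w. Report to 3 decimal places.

w = 0.197

Equating utilities: w·135.6 + (1−w)·24 = w·94.9 + (1−w)·34.
w·(135.6−94.9) = (1−w)·(34−24), i.e. w·40.7 = (1−w)·10.
So w/(1−w) = 10/40.7 = 0.2457, giving w = 10/(40.7+10) = 0.197.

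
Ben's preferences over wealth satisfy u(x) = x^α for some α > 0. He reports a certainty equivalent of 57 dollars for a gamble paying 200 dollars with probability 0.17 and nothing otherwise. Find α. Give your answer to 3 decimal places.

EU(lottery) = 0.17·200^α + 0.83·0 = 0.17·200^α.
Equating: 57^α = 0.17·200^α, i.e. 0.2850^α = 0.17.
α = ln(0.17) / ln(57/200) = -1.771957/-1.255266 ≈ 1.412.

α ≈ 1.412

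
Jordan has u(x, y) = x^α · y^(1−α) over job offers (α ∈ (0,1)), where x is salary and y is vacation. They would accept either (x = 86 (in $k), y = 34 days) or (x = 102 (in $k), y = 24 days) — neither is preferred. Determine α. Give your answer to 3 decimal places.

α ≈ 0.671

Set the two utilities equal: 86^α·34^(1−α) = 102^α·24^(1−α).
Taking logs: α·ln 86 + (1−α)·ln 34 = α·ln 102 + (1−α)·ln 24, i.e. α·-0.170626 = (1−α)·-0.348307.
With A = -0.170626 and B = -0.348307: α·A = (1−α)·B, so α = B/(A+B) = -0.348307/-0.518933 ≈ 0.671.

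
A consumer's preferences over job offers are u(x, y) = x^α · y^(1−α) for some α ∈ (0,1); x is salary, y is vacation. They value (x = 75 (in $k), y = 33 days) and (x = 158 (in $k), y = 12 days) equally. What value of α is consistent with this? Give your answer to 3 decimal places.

The Cobb–Douglas utilities coincide, so 75^α·33^(1−α) = 158^α·12^(1−α).
Taking logs: α·ln 75 + (1−α)·ln 33 = α·ln 158 + (1−α)·ln 12, i.e. α·-0.745107 = (1−α)·-1.011601.
With A = -0.745107 and B = -1.011601: α·A = (1−α)·B, so α = B/(A+B) = -1.011601/-1.756708 ≈ 0.576.

α ≈ 0.576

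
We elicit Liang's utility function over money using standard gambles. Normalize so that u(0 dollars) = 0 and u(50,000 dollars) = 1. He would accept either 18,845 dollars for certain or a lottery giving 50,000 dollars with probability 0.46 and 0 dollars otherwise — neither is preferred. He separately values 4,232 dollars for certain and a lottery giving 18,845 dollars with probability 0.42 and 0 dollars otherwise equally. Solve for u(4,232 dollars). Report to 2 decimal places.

From the first indifference, u(18,845 dollars) = 0.46·u(50,000 dollars) + 0.54·u(0 dollars) = 0.46·1 + 0.54·0 = 0.46.
Chaining: u(4,232 dollars) = 0.42·0.46 + 0.58·0.00 = 0.1932.

0.19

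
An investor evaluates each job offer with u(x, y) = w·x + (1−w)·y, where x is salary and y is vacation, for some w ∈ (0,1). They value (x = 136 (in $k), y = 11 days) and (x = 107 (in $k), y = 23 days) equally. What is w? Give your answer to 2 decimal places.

w = 0.29

Equating utilities: w·136 + (1−w)·11 = w·107 + (1−w)·23.
w·(136−107) = (1−w)·(23−11), i.e. w·29 = (1−w)·12.
Hence w = 12/(29+12) = 12/41 = 0.29.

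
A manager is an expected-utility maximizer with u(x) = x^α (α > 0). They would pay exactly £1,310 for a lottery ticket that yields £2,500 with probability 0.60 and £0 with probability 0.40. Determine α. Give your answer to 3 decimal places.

Since u(0) = 0, the lottery's EU is 0.60·2500^α.
Setting u(1310) equal to that: 1310^α = 0.60·2500^α ⇒ (1310/2500)^α = 0.60.
α = ln(0.60) / ln(1310/2500) = -0.510826/-0.646264 ≈ 0.790.

α ≈ 0.790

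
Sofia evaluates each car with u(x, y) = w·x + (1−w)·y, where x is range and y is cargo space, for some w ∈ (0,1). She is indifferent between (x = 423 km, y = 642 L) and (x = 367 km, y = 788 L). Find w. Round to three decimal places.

Indifference: w·423 + (1−w)·642 = w·367 + (1−w)·788.
Rearranging, 56·w − 146·(1−w) = 0.
So w/(1−w) = 146/56 = 2.6071, giving w = 146/(56+146) = 0.723.

w = 0.723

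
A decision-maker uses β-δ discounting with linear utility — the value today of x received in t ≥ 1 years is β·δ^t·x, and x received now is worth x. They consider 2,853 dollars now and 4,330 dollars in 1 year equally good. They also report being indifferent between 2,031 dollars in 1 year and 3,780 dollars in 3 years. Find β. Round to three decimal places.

β ≈ 0.899

From the later pair, β·δ^1·2031 = β·δ^3·3780; dividing through, δ^2 = 2031/3780 = 0.53730, so δ = 0.73301.
Now use the now-vs-future pair: 2853 = β·δ·4330 gives β = 2853/(0.73301·4330) ≈ 0.899.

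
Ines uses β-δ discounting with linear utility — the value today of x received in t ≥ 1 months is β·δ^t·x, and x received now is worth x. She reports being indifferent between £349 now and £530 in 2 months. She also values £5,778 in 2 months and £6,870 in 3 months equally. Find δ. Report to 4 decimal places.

Both payoffs in the second observation are in the future, so β drops out: δ^2·5778 = δ^3·6870 ⇒ δ = 5778/6870 = 0.84105.

δ ≈ 0.8410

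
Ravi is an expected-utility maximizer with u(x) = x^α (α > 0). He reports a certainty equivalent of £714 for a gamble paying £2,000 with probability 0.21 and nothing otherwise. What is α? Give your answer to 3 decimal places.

α ≈ 1.515

Since u(0) = 0, the lottery's EU is 0.21·2000^α.
Setting u(714) equal to that: 714^α = 0.21·2000^α ⇒ (714/2000)^α = 0.21.
α = ln(0.21) / ln(714/2000) = -1.560648/-1.030019 ≈ 1.515.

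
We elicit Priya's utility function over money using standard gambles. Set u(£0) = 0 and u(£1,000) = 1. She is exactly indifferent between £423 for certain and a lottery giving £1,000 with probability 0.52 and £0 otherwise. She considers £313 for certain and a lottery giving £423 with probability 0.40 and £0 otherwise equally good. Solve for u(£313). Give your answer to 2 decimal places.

0.21

From the first indifference, u(£423) = 0.52·u(£1,000) + 0.48·u(£0) = 0.52·1 + 0.48·0 = 0.52.
The second indifference gives u(£313) = 0.40·u(£423) + 0.60·u(£0) = 0.40·0.52 + 0.60·0.00 = 0.2080.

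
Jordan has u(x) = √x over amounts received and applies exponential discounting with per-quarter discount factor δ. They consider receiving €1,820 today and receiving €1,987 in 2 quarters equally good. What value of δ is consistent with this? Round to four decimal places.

The payoff in 2 quarters is discounted by δ^2, so u(1820) = δ^2·u(1987) and δ^2 = u(1820)/u(1987).
Since u(x) = √x, δ^2 = √(1820/1987) = 0.95705.
So δ = 0.95705^(1/2) ≈ 0.9783.

δ ≈ 0.9783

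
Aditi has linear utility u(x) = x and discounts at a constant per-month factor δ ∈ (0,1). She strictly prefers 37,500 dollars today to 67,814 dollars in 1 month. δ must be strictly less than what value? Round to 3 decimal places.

δ < 0.553

Under u(x) = x this choice says 37500 > δ·67814.
Dividing through by 67814 gives δ < 0.55298.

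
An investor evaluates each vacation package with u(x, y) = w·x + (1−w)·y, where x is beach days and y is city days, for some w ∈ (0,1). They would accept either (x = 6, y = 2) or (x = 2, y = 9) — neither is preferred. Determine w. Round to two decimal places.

w = 0.64

Equating utilities: w·6 + (1−w)·2 = w·2 + (1−w)·9.
w·(6−2) = (1−w)·(9−2), i.e. w·4 = (1−w)·7.
The marginal rate of substitution is 7/4, so w = 7/(4+7) = 0.64.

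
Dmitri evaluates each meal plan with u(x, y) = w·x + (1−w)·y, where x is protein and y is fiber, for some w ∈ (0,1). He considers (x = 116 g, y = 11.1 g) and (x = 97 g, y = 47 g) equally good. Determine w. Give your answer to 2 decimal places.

w = 0.65

u(116,11.1) = u(97,47) means w·116 + (1−w)·11.1 = w·97 + (1−w)·47.
Rearranging, 19·w − 35.9·(1−w) = 0.
So w/(1−w) = 35.9/19 = 1.8895, giving w = 35.9/(19+35.9) = 0.65.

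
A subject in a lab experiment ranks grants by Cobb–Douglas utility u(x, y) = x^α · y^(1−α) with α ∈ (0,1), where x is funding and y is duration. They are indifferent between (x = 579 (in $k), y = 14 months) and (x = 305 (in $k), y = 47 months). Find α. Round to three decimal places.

α ≈ 0.654

Indifference: 579^α · 14^(1−α) = 305^α · 47^(1−α).
Rearrange to (579/305)^α = (47/14)^(1−α) and take logs: α·0.640991 = (1−α)·1.211090.
With A = 0.640991 and B = 1.211090: α·A = (1−α)·B, so α = B/(A+B) = 1.211090/1.852081 ≈ 0.654.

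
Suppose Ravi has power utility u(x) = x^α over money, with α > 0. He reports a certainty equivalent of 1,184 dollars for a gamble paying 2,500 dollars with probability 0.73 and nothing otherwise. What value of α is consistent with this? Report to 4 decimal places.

α ≈ 0.4211

The lottery's expected utility is 0.73·u(2500) + 0.27·u(0) = 0.73·2500^α (since u(0) = 0 for α > 0).
Setting u(1184) equal to that: 1184^α = 0.73·2500^α ⇒ (1184/2500)^α = 0.73.
Taking logs: α·ln(1184/2500) = ln(0.73), so α = -0.3147107 / -0.7473922 ≈ 0.4211.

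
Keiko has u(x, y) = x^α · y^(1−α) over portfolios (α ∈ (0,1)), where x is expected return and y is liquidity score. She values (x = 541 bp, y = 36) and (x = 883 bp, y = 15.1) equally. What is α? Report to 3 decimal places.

Set the two utilities equal: 541^α·36^(1−α) = 883^α·15.1^(1−α).
(541/883)^α = (15.1/36)^(1−α); take logs: α·ln(541/883) = (1−α)·ln(15.1/36), i.e. α·-0.489906 = (1−α)·-0.868824.
With A = -0.489906 and B = -0.868824: α·A = (1−α)·B, so α = B/(A+B) = -0.868824/-1.358730 ≈ 0.639.

α ≈ 0.639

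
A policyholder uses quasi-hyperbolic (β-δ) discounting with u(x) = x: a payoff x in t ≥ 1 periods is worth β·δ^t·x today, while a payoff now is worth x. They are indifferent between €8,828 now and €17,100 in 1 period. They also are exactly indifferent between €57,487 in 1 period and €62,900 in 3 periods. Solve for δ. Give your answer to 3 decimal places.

δ ≈ 0.956

Both payoffs in the second observation are in the future, so β drops out: δ^1·57487 = δ^3·62900 ⇒ δ^2 = 57487/62900 = 0.91394, so δ = 0.95600.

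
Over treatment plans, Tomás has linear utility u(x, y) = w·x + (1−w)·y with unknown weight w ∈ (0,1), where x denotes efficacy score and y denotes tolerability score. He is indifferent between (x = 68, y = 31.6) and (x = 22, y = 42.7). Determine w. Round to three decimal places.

w = 0.194

u(68,31.6) = u(22,42.7) means w·68 + (1−w)·31.6 = w·22 + (1−w)·42.7.
Collecting terms: w·46 = (1−w)·11.1.
Hence w = 11.1/(46+11.1) = 11.1/57.1 = 0.194.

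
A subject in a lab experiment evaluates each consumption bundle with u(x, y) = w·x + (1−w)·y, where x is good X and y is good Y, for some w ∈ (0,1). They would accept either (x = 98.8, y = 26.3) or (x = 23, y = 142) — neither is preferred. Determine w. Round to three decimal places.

w = 0.604

Equating utilities: w·98.8 + (1−w)·26.3 = w·23 + (1−w)·142.
Rearranging, 75.8·w − 115.7·(1−w) = 0.
The marginal rate of substitution is 115.7/75.8, so w = 115.7/(75.8+115.7) = 0.604.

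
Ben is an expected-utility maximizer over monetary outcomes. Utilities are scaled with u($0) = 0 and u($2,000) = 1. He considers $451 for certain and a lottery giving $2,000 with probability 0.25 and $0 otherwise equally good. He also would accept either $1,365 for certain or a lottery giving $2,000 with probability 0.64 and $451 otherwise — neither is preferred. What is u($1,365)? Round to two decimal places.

0.73

First, u($451) = 0.25·u($2,000) + 0.75·u($0) = 0.25.
The second indifference gives u($1,365) = 0.64·u($2,000) + 0.36·u($451) = 0.64·1.00 + 0.36·0.25 = 0.7300.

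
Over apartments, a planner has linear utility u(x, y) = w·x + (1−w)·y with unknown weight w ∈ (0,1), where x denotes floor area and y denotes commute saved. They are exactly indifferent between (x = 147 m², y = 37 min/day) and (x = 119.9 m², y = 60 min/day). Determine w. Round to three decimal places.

Indifference: w·147 + (1−w)·37 = w·119.9 + (1−w)·60.
w·(147−119.9) = (1−w)·(60−37), i.e. w·27.1 = (1−w)·23.
Hence w = 23/(27.1+23) = 23/50.1 = 0.459.

w = 0.459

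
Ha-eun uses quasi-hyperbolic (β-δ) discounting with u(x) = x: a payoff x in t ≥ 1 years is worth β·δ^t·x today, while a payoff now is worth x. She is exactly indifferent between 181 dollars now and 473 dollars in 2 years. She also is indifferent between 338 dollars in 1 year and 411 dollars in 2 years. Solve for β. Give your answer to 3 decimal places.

Both payoffs in the second observation are in the future, so β drops out: δ^1·338 = δ^2·411 ⇒ δ = 338/411 = 0.82238.
Now use the now-vs-future pair: 181 = β·δ^2·473 gives β = 181/(0.67632·473) ≈ 0.566.

β ≈ 0.566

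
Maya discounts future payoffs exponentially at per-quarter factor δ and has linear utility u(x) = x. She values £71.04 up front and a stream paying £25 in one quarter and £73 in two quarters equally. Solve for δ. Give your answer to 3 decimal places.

δ ≈ 0.830

Present value of the stream is 25·δ + 73·δ². Indifference gives 25δ + 73δ² = 71.04.
So 73δ² + 25δ − 71.04 = 0.
By the quadratic formula (taking the positive root), δ = (−25 + √21368.68) / 146 ≈ 0.830.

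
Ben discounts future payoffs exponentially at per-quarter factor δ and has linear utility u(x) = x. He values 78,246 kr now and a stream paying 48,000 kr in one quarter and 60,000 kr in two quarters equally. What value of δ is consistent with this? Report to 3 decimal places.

The stream is worth 48000δ + 60000δ² today, so 48000δ + 60000δ² = 78246.
So 60000δ² + 48000δ − 78246 = 0.
The positive root is δ = [−48000 + √(48000² + 4·60000·78246)] / (2·60000) = (−48000 + 145200.000)/120000 ≈ 0.810.

δ ≈ 0.810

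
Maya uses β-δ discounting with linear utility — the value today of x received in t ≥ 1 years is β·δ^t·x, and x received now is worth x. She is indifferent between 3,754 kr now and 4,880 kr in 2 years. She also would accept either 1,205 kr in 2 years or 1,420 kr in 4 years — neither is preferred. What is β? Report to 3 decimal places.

From the later pair, β·δ^2·1205 = β·δ^4·1420; dividing through, δ^2 = 1205/1420 = 0.84859, so δ = 0.92119.
The first indifference: 3754 = β·δ^2·4880, so β = 3754/(δ^2·4880) = 3754/(0.84859·4880) ≈ 0.907.

β ≈ 0.907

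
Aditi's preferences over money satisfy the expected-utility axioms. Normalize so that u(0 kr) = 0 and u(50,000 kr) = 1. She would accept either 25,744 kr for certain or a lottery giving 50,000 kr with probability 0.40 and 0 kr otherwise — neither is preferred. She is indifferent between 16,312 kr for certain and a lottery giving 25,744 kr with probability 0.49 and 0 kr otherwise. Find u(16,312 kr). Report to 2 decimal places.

0.20

First, u(25,744 kr) = 0.40·u(50,000 kr) + 0.60·u(0 kr) = 0.40.
Chaining: u(16,312 kr) = 0.49·0.40 + 0.51·0.00 = 0.1960.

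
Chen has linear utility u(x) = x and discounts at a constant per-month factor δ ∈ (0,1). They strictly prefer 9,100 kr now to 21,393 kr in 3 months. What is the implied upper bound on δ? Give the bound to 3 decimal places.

δ < 0.752

Comparing present values: 9100 > δ^3·21393.
Dividing by 21393: δ^3 < 0.42537. Both sides are positive, so the cube root keeps the direction.
δ < 0.42537^(1/3) = 0.752.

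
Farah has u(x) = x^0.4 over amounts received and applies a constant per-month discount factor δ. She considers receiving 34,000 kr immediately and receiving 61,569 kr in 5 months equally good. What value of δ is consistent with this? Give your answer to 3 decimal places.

δ ≈ 0.954

Indifference means u(34000) = δ^5 · u(61569), so δ^5 = u(34000)/u(61569).
With u(x) = x^0.4: δ^5 = 34000^0.4/61569^0.4 = (34000/61569)^0.4 = 0.78858.
So δ = 0.78858^(1/5) ≈ 0.954.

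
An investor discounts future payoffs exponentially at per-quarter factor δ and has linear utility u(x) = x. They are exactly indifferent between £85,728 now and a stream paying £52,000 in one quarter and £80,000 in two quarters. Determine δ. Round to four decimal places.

δ ≈ 0.7600

The stream is worth 52000δ + 80000δ² today, so 52000δ + 80000δ² = 85728.
That is, 80000δ² + 52000δ − 85728 = 0, a quadratic in δ.
By the quadratic formula (taking the positive root), δ = (−52000 + √30136960000.00) / 160000 ≈ 0.7600.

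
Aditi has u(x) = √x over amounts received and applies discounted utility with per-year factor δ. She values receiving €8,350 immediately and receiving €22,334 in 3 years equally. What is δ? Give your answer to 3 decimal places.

The payoff in 3 years is discounted by δ^3, so u(8350) = δ^3·u(22334) and δ^3 = u(8350)/u(22334).
With u(x) = √x: δ^3 = √8350/√22334 = √(8350/22334) = 0.61145.
Hence δ = (0.61145)^(1/3) = 0.84876.

δ ≈ 0.849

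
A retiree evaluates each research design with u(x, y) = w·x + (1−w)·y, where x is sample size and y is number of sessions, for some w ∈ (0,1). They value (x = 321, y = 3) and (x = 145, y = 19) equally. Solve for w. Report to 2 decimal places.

Equating utilities: w·321 + (1−w)·3 = w·145 + (1−w)·19.
Collecting terms: w·176 = (1−w)·16.
Hence w = 16/(176+16) = 16/192 = 0.08.

w = 0.08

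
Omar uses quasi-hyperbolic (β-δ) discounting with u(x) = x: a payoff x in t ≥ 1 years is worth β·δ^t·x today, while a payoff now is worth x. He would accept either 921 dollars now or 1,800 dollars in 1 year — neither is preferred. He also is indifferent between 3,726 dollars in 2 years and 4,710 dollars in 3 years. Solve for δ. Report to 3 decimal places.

δ ≈ 0.791

The second indifference involves only future payoffs, so β cancels: β·δ^2·3726 = β·δ^3·4710, giving δ = 3726/4710 = 0.79108.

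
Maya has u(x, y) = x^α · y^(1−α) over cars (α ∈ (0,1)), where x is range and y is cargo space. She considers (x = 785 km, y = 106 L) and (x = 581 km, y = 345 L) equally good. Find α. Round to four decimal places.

α ≈ 0.7968

Set the two utilities equal: 785^α·106^(1−α) = 581^α·345^(1−α).
Rearrange to (785/581)^α = (345/106)^(1−α) and take logs: α·0.3009330 = (1−α)·1.1801053.
So α/(1−α) = (1.1801053)/(0.3009330) = 3.9214885, and α = 3.9214885/4.9214885 ≈ 0.7968.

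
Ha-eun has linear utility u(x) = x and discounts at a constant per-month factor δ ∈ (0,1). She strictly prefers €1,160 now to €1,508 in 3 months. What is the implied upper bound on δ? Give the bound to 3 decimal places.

The preference means 1160 > δ^3·1508.
So δ^3 < 1160/1508 = 0.76923; taking the cube root of both positive sides preserves the inequality.
δ < 0.76923^(1/3) = 0.916.

δ < 0.916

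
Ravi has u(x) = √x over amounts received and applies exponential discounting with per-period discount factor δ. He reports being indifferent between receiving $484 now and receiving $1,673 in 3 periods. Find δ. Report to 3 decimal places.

Equating discounted utilities: u(484) = δ^3·u(1673) ⇒ δ^3 = u(484)/u(1673).
With u(x) = √x: δ^3 = √484/√1673 = √(484/1673) = 0.53787.
Taking the cube root: δ = 0.53787^(1/3) ≈ 0.813.

δ ≈ 0.813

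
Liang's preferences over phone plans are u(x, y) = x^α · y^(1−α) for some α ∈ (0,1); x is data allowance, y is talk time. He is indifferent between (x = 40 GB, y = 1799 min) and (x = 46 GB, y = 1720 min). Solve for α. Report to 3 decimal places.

Set the two utilities equal: 40^α·1799^(1−α) = 46^α·1720^(1−α).
(40/46)^α = (1720/1799)^(1−α); take logs: α·ln(40/46) = (1−α)·ln(1720/1799), i.e. α·-0.139762 = (1−α)·-0.044907.
With A = -0.139762 and B = -0.044907: α·A = (1−α)·B, so α = B/(A+B) = -0.044907/-0.184669 ≈ 0.243.

α ≈ 0.243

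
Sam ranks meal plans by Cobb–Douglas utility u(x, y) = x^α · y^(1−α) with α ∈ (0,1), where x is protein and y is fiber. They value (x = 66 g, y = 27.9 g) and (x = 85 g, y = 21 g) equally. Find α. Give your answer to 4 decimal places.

The Cobb–Douglas utilities coincide, so 66^α·27.9^(1−α) = 85^α·21^(1−α).
Rearrange to (66/85)^α = (21/27.9)^(1−α) and take logs: α·-0.2529965 = (1−α)·-0.2841043.
With A = -0.2529965 and B = -0.2841043: α·A = (1−α)·B, so α = B/(A+B) = -0.2841043/-0.5371008 ≈ 0.5290.

α ≈ 0.5290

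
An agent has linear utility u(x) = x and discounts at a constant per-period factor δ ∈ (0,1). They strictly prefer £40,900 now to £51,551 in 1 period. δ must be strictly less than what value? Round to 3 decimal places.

Under u(x) = x this choice says 40900 > δ·51551.
So δ < 40900/51551 = 0.79339.

δ < 0.793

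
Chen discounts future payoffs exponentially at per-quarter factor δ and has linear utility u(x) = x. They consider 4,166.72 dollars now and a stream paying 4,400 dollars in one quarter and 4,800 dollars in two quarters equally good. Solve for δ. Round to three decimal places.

δ ≈ 0.580

Equating present values: 4166.72 = 4400δ + 4800δ².
So 4800δ² + 4400δ − 4166.72 = 0.
By the quadratic formula (taking the positive root), δ = (−4400 + √99361024.00) / 9600 ≈ 0.580.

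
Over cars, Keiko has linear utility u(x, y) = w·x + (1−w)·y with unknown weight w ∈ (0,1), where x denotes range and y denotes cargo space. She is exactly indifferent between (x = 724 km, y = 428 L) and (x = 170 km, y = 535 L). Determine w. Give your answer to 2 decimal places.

u(724,428) = u(170,535) means w·724 + (1−w)·428 = w·170 + (1−w)·535.
Rearranging, 554·w − 107·(1−w) = 0.
The marginal rate of substitution is 107/554, so w = 107/(554+107) = 0.16.

w = 0.16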